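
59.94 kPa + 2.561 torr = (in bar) 0.6028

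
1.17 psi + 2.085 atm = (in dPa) 2.193e+06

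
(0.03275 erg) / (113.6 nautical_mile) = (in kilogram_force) 1.587e-15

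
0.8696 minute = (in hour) 0.01449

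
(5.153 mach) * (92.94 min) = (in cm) 9.784e+08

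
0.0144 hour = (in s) 51.84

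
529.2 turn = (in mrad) 3.325e+06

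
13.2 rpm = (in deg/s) 79.2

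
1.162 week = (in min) 1.171e+04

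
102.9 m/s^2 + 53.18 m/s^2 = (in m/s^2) 156.1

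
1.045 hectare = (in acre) 2.582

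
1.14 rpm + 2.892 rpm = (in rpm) 4.032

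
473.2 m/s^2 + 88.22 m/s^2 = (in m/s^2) 561.4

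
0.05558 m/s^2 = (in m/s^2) 0.05558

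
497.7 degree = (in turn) 1.383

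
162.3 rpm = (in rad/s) 17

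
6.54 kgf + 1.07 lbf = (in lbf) 15.49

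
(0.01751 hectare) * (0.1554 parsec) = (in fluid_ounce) 2.839e+22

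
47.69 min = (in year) 9.073e-05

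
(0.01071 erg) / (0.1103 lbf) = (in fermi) 2.183e+06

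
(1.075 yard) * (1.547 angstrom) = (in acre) 3.758e-14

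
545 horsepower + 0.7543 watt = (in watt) 4.064e+05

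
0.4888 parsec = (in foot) 4.948e+16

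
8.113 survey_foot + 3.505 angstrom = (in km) 0.002473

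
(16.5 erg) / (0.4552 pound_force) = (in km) 8.149e-10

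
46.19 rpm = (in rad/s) 4.837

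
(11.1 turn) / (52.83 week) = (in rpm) 2.084e-05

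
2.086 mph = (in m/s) 0.9325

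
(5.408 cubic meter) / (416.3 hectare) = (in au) 8.684e-18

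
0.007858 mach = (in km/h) 9.632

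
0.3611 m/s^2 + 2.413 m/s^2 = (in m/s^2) 2.774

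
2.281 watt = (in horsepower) 0.003059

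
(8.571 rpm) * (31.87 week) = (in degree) 9.912e+08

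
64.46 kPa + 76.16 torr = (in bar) 0.7461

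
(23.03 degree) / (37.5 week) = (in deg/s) 1.015e-06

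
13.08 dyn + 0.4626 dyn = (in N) 0.0001354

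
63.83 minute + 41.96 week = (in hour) 7050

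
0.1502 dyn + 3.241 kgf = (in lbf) 7.145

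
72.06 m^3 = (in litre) 7.206e+04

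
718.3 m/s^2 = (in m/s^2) 718.3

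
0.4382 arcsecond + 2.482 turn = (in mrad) 1.559e+04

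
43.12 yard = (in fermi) 3.943e+16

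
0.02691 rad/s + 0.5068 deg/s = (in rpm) 0.3414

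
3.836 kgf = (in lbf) 8.457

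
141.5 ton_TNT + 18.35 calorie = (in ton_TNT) 141.5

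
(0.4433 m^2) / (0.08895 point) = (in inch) 5.562e+05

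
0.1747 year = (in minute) 9.182e+04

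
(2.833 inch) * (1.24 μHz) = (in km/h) 3.212e-07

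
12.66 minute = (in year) 2.409e-05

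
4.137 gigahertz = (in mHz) 4.137e+12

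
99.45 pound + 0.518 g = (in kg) 45.11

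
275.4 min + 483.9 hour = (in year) 0.05576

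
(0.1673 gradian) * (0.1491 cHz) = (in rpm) 3.742e-05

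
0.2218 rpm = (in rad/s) 0.02323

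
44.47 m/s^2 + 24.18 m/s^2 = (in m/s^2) 68.65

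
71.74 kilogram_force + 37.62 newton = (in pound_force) 166.6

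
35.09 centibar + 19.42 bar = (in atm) 19.51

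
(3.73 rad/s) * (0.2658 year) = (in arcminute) 1.075e+11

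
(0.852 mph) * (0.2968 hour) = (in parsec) 1.319e-14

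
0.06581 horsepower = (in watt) 49.07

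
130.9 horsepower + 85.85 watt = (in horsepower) 131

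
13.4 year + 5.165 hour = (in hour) 1.174e+05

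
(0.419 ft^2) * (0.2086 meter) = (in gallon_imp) 1.786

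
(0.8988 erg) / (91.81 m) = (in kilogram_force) 9.983e-11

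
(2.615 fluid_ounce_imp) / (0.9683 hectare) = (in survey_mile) 4.768e-12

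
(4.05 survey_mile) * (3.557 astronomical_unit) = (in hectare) 3.468e+11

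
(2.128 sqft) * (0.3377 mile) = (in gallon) 2.838e+04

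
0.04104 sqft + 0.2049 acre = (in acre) 0.2049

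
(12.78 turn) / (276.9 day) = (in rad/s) 3.356e-06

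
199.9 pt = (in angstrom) 7.052e+08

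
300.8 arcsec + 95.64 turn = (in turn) 95.64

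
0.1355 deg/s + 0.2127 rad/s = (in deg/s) 12.32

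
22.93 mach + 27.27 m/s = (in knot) 1.523e+04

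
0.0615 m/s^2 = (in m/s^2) 0.0615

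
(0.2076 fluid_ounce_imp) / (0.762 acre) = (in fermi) 1.913e+06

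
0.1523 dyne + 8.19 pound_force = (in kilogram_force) 3.715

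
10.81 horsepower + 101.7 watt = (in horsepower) 10.95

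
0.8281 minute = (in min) 0.8281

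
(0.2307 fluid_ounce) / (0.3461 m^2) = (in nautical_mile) 1.064e-08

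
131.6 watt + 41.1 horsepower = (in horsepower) 41.28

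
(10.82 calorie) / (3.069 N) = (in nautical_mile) 0.007965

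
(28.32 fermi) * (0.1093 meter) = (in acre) 7.649e-19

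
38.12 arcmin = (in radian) 0.01109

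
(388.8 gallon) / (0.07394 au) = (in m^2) 1.331e-10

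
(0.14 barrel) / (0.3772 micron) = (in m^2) 5.901e+04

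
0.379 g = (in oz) 0.01337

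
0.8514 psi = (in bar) 0.0587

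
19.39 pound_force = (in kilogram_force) 8.795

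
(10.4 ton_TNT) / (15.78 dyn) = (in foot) 9.047e+14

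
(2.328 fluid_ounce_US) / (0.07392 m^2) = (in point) 2.64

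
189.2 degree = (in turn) 0.5256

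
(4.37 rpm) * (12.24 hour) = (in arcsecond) 4.159e+09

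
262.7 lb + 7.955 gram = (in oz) 4203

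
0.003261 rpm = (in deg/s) 0.01957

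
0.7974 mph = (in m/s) 0.3565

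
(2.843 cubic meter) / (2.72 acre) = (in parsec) 8.37e-21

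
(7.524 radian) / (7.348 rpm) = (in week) 1.617e-05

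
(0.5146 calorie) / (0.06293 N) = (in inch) 1347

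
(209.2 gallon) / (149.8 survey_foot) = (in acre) 4.286e-06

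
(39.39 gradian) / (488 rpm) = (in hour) 3.363e-06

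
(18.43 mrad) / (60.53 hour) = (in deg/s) 4.846e-06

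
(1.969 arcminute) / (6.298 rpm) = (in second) 0.0008684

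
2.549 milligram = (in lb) 5.62e-06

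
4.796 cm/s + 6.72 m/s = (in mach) 0.01988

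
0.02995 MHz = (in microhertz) 2.995e+10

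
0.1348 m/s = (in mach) 0.0003959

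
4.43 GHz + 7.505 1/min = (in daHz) 4.43e+08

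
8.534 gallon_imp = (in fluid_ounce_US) 1312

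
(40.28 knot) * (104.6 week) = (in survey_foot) 4.301e+09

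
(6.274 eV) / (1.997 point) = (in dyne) 1.427e-10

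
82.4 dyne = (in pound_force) 0.0001852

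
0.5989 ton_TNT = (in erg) 2.506e+16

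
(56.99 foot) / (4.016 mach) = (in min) 0.0002117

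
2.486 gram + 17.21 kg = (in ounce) 607.2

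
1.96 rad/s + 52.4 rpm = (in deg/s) 426.7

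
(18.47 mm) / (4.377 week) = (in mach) 2.049e-11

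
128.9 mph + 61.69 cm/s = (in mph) 130.3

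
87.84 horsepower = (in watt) 6.55e+04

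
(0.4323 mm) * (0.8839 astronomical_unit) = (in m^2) 5.716e+07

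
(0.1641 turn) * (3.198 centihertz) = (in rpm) 0.3149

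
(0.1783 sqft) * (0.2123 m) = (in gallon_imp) 0.7736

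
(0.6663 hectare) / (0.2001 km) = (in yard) 36.42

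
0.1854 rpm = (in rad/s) 0.01942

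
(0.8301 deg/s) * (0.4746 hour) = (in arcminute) 8.51e+04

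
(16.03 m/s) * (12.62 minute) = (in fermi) 1.214e+19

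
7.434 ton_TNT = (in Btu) 2.948e+07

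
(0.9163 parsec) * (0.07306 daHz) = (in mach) 6.067e+13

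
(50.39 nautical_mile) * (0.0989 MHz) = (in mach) 2.711e+07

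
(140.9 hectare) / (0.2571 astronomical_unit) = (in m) 3.663e-05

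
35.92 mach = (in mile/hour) 2.736e+04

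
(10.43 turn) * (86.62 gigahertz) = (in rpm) 5.421e+13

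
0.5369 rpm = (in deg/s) 3.221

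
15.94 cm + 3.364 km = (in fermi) 3.364e+18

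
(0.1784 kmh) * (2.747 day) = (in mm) 1.176e+07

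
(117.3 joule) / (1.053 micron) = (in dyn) 1.114e+13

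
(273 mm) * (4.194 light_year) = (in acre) 2.677e+12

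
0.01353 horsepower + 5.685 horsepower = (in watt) 4249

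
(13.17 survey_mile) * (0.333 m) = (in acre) 1.744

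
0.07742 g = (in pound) 0.0001707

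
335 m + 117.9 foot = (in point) 1.051e+06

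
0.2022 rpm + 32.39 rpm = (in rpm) 32.59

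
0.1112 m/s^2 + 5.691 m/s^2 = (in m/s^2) 5.802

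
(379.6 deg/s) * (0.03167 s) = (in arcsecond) 4.328e+04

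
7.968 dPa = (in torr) 0.005976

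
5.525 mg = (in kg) 5.525e-06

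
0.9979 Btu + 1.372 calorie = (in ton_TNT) 2.53e-07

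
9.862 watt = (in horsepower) 0.01323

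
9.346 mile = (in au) 1.005e-07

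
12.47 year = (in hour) 1.092e+05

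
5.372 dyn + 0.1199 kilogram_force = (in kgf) 0.1199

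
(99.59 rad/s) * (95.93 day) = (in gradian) 5.255e+10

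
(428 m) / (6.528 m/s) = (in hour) 0.01821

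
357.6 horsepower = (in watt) 2.667e+05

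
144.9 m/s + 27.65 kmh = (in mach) 0.4481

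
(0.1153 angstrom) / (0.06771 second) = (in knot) 3.31e-10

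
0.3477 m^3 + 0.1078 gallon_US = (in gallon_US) 91.96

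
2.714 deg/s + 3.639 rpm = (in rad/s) 0.4284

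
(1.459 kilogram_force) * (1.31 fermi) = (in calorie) 4.48e-15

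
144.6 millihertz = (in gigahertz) 1.446e-10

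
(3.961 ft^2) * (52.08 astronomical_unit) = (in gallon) 7.574e+14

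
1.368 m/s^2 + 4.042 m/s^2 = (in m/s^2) 5.41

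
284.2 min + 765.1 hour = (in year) 0.08788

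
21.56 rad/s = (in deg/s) 1235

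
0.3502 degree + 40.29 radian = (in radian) 40.3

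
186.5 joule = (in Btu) 0.1768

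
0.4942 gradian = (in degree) 0.4448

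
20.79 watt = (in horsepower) 0.02788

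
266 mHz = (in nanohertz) 2.66e+08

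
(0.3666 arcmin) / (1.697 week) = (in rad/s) 1.039e-10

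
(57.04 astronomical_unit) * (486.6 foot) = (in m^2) 1.266e+15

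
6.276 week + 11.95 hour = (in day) 44.43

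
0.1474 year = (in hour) 1291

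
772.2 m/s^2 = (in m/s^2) 772.2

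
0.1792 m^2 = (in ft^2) 1.929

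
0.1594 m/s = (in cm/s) 15.94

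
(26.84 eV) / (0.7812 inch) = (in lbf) 4.872e-17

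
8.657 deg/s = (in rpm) 1.443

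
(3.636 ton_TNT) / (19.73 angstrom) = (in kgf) 7.863e+17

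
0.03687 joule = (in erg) 3.687e+05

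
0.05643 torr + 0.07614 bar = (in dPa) 7.622e+04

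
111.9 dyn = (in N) 0.001119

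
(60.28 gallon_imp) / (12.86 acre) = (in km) 5.266e-09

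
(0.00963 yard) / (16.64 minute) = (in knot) 1.714e-05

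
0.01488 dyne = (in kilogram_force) 1.517e-08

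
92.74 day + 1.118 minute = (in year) 0.2541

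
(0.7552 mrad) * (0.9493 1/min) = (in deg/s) 0.0006846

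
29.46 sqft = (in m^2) 2.737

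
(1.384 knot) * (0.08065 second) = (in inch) 2.261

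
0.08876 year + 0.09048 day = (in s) 2.807e+06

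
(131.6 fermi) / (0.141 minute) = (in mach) 4.568e-17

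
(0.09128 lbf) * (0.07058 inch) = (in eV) 4.543e+15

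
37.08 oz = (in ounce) 37.08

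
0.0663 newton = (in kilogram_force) 0.006761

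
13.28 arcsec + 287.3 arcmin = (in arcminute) 287.5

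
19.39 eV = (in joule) 3.107e-18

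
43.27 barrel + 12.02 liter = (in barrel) 43.35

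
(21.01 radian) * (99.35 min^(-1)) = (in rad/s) 34.79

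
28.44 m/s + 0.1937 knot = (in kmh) 102.7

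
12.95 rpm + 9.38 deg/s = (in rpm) 14.51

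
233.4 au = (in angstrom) 3.492e+23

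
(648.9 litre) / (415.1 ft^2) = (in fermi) 1.683e+13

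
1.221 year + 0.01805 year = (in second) 3.907e+07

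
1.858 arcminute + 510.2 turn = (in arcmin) 1.102e+07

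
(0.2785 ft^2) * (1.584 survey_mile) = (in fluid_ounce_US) 2.23e+06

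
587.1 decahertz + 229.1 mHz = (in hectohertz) 58.71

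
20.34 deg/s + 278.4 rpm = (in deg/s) 1691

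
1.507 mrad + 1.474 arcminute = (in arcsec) 399.3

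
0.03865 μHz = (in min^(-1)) 2.319e-06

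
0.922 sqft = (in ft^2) 0.922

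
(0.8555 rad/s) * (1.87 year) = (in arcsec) 1.041e+13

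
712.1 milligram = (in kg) 0.0007121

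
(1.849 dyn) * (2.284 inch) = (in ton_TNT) 2.564e-16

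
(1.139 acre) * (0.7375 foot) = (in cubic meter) 1036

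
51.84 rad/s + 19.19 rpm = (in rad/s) 53.85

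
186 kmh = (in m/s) 51.67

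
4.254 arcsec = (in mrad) 0.02062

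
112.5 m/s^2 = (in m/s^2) 112.5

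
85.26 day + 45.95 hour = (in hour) 2092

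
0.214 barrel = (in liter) 34.02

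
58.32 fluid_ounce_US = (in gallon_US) 0.4556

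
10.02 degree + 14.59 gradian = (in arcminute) 1389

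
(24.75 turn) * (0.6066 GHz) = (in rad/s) 9.433e+10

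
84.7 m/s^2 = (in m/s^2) 84.7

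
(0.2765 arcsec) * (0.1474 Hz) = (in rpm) 1.887e-06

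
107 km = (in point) 3.033e+08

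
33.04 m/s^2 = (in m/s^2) 33.04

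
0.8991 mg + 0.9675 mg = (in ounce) 6.584e-05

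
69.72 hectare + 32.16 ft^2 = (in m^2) 6.972e+05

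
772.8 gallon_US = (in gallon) 772.8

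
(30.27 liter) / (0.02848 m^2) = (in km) 0.001063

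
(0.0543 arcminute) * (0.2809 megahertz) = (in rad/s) 4.437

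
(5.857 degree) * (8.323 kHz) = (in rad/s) 850.8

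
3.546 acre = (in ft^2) 1.545e+05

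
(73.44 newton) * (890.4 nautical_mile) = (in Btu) 1.148e+05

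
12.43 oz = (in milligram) 3.524e+05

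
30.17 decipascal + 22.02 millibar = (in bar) 0.02205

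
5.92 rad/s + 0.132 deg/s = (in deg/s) 339.3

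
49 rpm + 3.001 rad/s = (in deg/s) 465.9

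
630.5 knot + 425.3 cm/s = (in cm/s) 3.286e+04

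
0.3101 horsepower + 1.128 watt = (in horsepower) 0.3116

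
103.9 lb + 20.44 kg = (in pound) 149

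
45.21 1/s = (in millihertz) 4.521e+04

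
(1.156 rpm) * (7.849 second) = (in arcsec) 1.96e+05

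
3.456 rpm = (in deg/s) 20.74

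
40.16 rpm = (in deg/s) 241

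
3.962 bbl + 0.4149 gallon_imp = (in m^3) 0.6318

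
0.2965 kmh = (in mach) 0.0002419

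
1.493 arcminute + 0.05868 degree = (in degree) 0.08356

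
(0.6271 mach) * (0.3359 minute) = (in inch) 1.694e+05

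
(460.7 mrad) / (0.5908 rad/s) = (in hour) 0.0002166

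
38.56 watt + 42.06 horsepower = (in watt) 3.14e+04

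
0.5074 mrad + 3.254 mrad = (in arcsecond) 775.8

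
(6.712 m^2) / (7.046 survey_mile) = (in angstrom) 5.919e+06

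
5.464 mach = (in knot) 3617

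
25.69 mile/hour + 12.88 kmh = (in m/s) 15.06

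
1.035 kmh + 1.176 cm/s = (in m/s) 0.2993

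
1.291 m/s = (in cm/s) 129.1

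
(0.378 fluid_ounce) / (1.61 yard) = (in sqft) 8.173e-05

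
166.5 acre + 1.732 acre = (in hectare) 68.08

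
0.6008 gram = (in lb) 0.001325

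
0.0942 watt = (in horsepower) 0.0001263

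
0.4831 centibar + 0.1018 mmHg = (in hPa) 4.967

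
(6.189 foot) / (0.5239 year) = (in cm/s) 1.142e-05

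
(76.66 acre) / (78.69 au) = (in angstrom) 263.5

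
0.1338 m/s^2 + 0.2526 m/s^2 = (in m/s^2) 0.3864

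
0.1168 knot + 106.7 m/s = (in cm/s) 1.068e+04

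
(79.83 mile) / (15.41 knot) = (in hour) 4.502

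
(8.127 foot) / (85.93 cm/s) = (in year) 9.141e-08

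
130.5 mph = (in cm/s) 5834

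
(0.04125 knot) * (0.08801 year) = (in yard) 6.441e+04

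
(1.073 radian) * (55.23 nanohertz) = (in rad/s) 5.926e-08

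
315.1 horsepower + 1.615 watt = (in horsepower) 315.1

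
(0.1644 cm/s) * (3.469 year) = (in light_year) 1.901e-11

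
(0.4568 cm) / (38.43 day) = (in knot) 2.674e-09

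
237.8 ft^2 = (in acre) 0.005459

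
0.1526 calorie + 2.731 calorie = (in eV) 7.53e+19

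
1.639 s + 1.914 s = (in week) 5.875e-06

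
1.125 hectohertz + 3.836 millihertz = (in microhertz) 1.125e+08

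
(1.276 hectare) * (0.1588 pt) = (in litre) 714.8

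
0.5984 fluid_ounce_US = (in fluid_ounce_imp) 0.6228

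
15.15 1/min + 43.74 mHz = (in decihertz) 2.962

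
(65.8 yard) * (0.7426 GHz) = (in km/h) 1.608e+11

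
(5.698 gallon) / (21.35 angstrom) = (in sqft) 1.087e+08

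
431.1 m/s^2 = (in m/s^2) 431.1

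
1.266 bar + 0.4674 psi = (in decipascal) 1.298e+06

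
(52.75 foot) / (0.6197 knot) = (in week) 8.339e-05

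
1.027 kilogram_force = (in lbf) 2.264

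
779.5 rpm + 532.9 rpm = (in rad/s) 137.4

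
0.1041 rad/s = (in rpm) 0.9941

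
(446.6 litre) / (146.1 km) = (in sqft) 3.29e-05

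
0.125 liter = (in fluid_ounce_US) 4.227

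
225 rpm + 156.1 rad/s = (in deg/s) 1.029e+04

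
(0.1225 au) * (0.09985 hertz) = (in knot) 3.557e+09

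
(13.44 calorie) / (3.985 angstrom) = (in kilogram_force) 1.439e+10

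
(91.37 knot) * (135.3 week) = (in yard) 4.206e+09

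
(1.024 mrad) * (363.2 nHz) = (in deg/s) 2.131e-08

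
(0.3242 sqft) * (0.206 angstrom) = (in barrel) 3.903e-12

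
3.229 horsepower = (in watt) 2408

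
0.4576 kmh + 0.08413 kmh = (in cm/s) 15.05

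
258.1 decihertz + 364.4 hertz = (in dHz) 3902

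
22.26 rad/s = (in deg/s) 1275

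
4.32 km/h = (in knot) 2.333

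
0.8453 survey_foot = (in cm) 25.76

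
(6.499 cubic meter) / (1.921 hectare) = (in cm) 0.03383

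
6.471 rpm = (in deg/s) 38.83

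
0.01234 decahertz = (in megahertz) 1.234e-07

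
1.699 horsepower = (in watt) 1267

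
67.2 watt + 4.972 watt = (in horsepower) 0.09678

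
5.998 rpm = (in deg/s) 35.99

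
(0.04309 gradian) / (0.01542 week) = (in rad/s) 7.258e-08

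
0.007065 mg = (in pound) 1.558e-08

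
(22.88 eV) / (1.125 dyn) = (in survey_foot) 1.069e-12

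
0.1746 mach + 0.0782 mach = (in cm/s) 8608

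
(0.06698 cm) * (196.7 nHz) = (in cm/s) 1.317e-08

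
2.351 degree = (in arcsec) 8464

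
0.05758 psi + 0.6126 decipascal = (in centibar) 0.3971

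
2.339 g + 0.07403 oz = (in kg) 0.004438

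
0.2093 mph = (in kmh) 0.3368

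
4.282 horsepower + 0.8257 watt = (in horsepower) 4.283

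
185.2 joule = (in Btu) 0.1755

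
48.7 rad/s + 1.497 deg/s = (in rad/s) 48.73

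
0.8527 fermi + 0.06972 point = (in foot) 8.069e-05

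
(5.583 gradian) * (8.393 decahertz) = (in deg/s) 421.7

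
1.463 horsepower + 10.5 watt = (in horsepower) 1.477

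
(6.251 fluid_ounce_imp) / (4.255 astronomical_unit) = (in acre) 6.895e-20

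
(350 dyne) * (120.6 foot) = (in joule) 0.1287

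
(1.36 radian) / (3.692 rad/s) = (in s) 0.3684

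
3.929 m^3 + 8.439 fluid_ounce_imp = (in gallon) 1038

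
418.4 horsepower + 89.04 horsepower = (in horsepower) 507.4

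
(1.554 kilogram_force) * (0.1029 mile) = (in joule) 2524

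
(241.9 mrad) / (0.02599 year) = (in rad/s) 2.951e-07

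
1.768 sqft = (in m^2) 0.1643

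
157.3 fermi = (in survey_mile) 9.774e-17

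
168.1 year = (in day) 6.136e+04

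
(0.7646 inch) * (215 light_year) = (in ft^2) 4.252e+17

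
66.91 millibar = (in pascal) 6691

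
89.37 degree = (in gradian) 99.3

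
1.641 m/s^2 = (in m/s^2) 1.641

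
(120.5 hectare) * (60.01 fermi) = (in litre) 7.231e-05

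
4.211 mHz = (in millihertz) 4.211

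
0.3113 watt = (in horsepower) 0.0004175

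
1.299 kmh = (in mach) 0.00106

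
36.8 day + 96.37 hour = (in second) 3.526e+06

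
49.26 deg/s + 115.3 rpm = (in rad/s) 12.93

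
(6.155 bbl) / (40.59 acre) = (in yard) 6.515e-06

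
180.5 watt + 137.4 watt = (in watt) 317.9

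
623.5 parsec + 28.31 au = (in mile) 1.195e+16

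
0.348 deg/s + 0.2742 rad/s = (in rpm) 2.676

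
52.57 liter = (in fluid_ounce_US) 1778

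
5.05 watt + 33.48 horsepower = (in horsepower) 33.49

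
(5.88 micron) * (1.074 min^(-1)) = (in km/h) 3.789e-07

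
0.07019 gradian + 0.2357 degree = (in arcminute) 17.93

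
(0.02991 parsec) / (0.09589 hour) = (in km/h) 9.625e+12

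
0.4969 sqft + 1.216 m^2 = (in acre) 0.0003119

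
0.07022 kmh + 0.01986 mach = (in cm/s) 678.2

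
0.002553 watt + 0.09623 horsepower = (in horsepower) 0.09623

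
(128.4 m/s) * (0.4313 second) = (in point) 1.57e+05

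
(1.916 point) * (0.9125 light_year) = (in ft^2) 6.281e+13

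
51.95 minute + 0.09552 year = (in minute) 5.026e+04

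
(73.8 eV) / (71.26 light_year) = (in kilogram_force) 1.788e-36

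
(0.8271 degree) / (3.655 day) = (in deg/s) 2.619e-06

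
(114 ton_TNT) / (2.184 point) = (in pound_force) 1.392e+14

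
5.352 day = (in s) 4.624e+05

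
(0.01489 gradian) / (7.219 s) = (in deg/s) 0.001856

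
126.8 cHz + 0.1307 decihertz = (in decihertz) 12.81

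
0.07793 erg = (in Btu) 7.386e-12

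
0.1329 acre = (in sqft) 5789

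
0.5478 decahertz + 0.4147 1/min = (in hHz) 0.05485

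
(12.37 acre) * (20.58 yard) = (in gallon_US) 2.489e+08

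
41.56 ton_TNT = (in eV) 1.085e+30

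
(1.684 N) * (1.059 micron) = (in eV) 1.113e+13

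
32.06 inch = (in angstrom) 8.143e+09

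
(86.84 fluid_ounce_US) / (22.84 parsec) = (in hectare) 3.644e-25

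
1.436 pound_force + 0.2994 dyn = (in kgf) 0.6514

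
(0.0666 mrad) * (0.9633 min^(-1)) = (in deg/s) 6.126e-05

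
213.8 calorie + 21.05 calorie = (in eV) 6.133e+21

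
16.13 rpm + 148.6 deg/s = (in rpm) 40.9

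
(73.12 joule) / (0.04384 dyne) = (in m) 1.668e+08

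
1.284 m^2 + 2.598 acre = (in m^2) 1.052e+04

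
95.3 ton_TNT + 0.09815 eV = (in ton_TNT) 95.3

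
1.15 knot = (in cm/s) 59.16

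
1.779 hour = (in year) 0.0002031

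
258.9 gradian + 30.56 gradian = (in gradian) 289.5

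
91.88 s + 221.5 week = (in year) 4.248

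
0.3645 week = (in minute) 3674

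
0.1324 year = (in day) 48.33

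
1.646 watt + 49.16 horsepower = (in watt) 3.666e+04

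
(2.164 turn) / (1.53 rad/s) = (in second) 8.887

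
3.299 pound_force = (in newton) 14.67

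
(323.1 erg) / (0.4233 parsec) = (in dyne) 2.474e-16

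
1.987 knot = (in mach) 0.003002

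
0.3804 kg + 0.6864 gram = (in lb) 0.8402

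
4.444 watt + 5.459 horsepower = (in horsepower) 5.465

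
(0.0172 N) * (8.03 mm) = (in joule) 0.0001381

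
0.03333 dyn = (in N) 3.333e-07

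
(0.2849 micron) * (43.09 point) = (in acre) 1.07e-12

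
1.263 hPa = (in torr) 0.9473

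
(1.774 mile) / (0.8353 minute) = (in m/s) 56.97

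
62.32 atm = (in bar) 63.15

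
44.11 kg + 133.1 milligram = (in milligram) 4.411e+07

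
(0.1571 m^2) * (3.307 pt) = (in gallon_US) 0.04842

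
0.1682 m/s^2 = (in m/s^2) 0.1682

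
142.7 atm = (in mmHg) 1.085e+05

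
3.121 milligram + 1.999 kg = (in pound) 4.407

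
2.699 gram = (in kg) 0.002699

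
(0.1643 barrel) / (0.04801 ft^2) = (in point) 1.66e+04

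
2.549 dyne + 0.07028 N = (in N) 0.07031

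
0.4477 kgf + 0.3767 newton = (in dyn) 4.767e+05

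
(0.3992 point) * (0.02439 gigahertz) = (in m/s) 3435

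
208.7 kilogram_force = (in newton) 2047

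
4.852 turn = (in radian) 30.49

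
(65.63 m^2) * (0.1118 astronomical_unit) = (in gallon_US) 2.9e+14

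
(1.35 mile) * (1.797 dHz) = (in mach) 1.147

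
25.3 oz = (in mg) 7.172e+05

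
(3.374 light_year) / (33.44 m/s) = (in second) 9.546e+14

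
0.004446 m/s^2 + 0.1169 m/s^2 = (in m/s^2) 0.1213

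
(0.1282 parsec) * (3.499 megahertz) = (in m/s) 1.384e+22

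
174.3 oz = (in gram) 4941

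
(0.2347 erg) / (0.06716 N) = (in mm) 0.0003495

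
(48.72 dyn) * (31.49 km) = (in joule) 15.34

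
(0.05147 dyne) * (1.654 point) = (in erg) 0.003003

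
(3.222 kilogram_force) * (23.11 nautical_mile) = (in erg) 1.352e+13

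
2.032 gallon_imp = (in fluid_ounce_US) 312.4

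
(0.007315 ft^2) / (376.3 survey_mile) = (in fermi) 1.122e+06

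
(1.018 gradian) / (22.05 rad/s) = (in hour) 2.014e-07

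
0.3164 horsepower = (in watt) 235.9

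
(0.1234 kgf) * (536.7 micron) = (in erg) 6495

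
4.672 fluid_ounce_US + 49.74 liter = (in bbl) 0.3137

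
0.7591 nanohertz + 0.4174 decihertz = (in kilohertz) 4.174e-05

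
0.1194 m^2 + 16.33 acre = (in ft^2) 7.113e+05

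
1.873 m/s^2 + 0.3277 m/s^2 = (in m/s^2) 2.201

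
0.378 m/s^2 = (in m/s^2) 0.378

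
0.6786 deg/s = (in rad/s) 0.01184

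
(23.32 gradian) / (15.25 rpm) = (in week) 3.793e-07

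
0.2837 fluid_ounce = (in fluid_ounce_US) 0.2837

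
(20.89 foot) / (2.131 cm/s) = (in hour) 0.083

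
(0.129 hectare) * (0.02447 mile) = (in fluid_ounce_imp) 1.788e+09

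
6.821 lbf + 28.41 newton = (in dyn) 5.875e+06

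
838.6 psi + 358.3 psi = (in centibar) 8252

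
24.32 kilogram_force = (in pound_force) 53.62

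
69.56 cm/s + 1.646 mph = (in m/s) 1.431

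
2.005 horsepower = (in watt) 1495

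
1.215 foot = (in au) 2.476e-12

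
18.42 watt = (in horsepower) 0.0247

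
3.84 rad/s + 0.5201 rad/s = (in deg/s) 249.8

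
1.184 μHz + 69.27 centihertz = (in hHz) 0.006927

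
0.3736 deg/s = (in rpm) 0.06227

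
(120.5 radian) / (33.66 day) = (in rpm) 0.0003957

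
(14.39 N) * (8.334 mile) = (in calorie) 4.613e+04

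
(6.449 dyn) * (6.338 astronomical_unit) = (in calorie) 1.461e+07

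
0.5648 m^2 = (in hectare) 5.648e-05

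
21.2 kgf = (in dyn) 2.079e+07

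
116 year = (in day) 4.234e+04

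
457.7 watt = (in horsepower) 0.6138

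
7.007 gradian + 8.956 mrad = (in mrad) 119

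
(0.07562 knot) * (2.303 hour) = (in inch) 1.27e+04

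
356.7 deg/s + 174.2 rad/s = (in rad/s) 180.4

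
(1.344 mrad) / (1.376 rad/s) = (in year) 3.097e-11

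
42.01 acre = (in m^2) 1.7e+05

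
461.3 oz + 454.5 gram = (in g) 1.353e+04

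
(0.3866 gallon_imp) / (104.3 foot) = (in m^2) 5.528e-05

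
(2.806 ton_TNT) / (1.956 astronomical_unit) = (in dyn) 4012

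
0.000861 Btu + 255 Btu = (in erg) 2.69e+12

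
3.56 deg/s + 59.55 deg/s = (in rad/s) 1.101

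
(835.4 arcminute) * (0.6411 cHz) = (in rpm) 0.01488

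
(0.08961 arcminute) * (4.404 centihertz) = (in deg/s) 6.577e-05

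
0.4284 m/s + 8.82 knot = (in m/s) 4.966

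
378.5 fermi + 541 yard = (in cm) 4.947e+04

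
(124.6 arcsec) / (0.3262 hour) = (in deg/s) 2.947e-05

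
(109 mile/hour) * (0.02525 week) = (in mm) 7.441e+08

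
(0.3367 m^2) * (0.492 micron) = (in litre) 0.0001657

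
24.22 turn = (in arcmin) 5.232e+05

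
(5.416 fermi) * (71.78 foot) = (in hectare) 1.185e-17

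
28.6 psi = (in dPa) 1.972e+06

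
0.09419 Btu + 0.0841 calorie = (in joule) 99.73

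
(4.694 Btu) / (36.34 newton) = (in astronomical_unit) 9.11e-10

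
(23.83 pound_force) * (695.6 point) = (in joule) 26.01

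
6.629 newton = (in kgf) 0.676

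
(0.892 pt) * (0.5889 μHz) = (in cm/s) 1.853e-08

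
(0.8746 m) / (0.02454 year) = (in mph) 2.528e-06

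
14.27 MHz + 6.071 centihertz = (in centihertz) 1.427e+09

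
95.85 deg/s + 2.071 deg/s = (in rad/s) 1.709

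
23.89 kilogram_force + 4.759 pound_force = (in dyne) 2.554e+07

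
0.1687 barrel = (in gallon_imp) 5.9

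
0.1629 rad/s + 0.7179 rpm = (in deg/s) 13.64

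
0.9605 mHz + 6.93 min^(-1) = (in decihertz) 1.165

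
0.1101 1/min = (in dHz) 0.01835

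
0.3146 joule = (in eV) 1.964e+18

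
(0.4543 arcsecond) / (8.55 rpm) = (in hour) 6.833e-10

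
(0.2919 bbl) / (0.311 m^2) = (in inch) 5.875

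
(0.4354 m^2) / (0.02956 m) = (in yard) 16.11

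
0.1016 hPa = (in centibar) 0.01016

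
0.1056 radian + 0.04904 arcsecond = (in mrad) 105.6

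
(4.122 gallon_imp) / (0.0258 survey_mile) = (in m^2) 0.0004513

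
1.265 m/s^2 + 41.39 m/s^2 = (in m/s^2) 42.66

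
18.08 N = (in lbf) 4.065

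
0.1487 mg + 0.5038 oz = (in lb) 0.03149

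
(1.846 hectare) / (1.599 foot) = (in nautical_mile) 20.45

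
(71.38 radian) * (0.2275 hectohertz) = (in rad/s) 1624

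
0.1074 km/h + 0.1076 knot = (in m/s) 0.08519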